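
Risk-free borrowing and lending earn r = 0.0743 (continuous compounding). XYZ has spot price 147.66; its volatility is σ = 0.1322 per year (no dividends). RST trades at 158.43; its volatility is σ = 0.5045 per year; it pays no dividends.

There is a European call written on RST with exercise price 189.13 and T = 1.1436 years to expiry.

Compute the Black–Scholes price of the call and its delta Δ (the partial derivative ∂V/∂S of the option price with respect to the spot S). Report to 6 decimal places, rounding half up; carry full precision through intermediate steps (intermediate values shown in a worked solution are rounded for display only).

price = 28.170713
Δ = 0.539410

σ√T = 0.5045·√1.1436 = 0.539508
d₁ = (ln(S/K) + (r+σ²/2)T) / (σ√T) = (ln(158.43/189.13) + (0.0743+0.5045²/2)·1.1436) / 0.539508 = (-0.177122 + 0.230504) / 0.539508 = 0.098946
d₂ = d₁ − σ√T = 0.098946 − 0.539508 = -0.440562
e^{−rT} = 0.918540
N(d₁) = 0.539410,  N(d₂) = 0.329765
Call price V = S·N(d₁) − K·e^{−rT}·N(d₂) = 85.458659 − 57.287946 = 28.170713
Δ = N(d₁) = 0.539410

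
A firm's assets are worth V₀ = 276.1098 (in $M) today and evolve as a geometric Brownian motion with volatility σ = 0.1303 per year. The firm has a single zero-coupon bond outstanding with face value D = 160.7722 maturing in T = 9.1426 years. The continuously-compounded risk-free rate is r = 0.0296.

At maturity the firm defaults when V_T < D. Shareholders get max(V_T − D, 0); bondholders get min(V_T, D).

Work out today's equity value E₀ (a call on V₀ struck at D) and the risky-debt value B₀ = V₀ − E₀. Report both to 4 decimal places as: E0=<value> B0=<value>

Apply the equity-as-call identities (strike 160.7722, horizon 9.1426 years):
d₁ = [ln(V₀/D) + (r + σ²/2)T] / (σ√T)
   = [ln(276.1098/160.7722) + (0.0296 + 0.5·0.1303²)·9.1426] / (0.1303·√9.1426)
   = [0.540810 + 0.348233] / 0.393985 = 2.256543
d₂ = d₁ − σ√T = 2.256543 − 0.393985 = 1.862558
N(d₁) = 0.987982,  N(d₂) = 0.968738,  e^(−rT) = 0.762906
E₀ = V₀·N(d₁) − D·e^(−rT)·N(d₂)
   = 276.1098·0.987982 − 160.7722·0.762906·0.968738 = 153.971845
B₀ = V₀ − E₀ = 276.1098 − 153.971845 = 122.137955

E0=153.9718 B0=122.1380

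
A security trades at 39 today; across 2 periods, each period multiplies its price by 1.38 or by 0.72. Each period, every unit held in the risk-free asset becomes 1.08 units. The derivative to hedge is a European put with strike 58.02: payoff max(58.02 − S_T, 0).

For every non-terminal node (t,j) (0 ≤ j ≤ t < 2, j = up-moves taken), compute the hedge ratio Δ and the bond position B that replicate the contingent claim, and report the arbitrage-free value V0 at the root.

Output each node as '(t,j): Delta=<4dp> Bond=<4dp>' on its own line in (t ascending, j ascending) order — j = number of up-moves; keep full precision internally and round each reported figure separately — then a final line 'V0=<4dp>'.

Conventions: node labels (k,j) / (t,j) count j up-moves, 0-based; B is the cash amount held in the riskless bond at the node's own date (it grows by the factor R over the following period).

(0,0): Delta=-0.6811 Bond=41.4520
(1,0): Delta=-1.0000 Bond=53.7222
(1,1): Delta=-0.5425 Bond=37.3065
V0=14.8882

Under the risk-neutral measure, an up-move has probability p* = (R−d)/(u−d) = 0.5455 and values discount at R = 1.08.
Terminal payoffs: V(2,0)=37.8024, V(2,1)=19.2696, V(2,2)=0.0000
(1,0): S=28.0800. Δ = (V_up−V_dn)/(S_up−S_dn) = (19.2696−37.8024)/(38.7504−20.2176) = -1.0000. V = [p*·19.2696 + (1−p*)·37.8024]/1.08 = 25.6422. B = V − Δ·S = 53.7222.
(1,1): S=53.8200. Δ = (V_up−V_dn)/(S_up−S_dn) = (0.0000−19.2696)/(74.2716−38.7504) = -0.5425. V = [p*·0.0000 + (1−p*)·19.2696]/1.08 = 8.1101. B = V − Δ·S = 37.3065.
(0,0): S=39.0000. Δ = (V_up−V_dn)/(S_up−S_dn) = (8.1101−25.6422)/(53.8200−28.0800) = -0.6811. V = [p*·8.1101 + (1−p*)·25.6422]/1.08 = 14.8882. B = V − Δ·S = 41.4520.
Check: Δ(0,0)·S0 + B(0,0) = 14.8882 = V0.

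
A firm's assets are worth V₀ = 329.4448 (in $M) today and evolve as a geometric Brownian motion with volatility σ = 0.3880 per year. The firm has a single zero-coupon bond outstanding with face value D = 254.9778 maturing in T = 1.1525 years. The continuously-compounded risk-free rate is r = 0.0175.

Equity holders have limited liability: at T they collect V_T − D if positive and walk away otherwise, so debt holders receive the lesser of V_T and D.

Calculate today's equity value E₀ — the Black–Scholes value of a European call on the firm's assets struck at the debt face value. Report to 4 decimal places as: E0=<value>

Apply the equity-as-call identities (strike 254.9778, horizon 1.1525 years):
d₁ = [ln(V₀/D) + (r + σ²/2)T] / (σ√T)
   = [ln(329.4448/254.9778) + (0.0175 + 0.5·0.3880²)·1.1525] / (0.3880·√1.1525)
   = [0.256232 + 0.106920] / 0.416536 = 0.871839
d₂ = d₁ − σ√T = 0.871839 − 0.416536 = 0.455303
N(d₁) = 0.808352,  N(d₂) = 0.675555,  e^(−rT) = 0.980033
E₀ = V₀·N(d₁) − D·e^(−rT)·N(d₂)
   = 329.4448·0.808352 − 254.9778·0.980033·0.675555 = 97.495226

E0=97.4952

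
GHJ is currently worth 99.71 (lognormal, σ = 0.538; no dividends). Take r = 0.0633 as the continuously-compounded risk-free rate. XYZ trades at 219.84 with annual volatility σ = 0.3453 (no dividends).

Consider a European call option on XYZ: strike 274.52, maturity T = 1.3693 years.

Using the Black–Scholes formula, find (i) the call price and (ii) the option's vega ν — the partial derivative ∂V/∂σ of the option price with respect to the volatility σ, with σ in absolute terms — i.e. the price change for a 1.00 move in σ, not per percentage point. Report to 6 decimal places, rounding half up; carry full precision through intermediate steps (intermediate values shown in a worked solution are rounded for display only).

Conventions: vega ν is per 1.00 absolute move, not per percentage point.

price = 23.875776
ν = 101.721841

σ√T = 0.3453·√1.3693 = 0.404060
d₁ = (ln(S/K) + (r+σ²/2)T) / (σ√T) = (ln(219.84/274.52) + (0.0633+0.3453²/2)·1.3693) / 0.404060 = (-0.222124 + 0.168309) / 0.404060 = -0.133186
d₂ = d₁ − σ√T = -0.133186 − 0.404060 = -0.537246
e^{−rT} = 0.916974
N(d₁) = 0.447023,  N(d₂) = 0.295549
Call price V = S·N(d₁) − K·e^{−rT}·N(d₂) = 98.273561 − 74.397785 = 23.875776
φ(d₁) = (1/√(2π))·e^{−d₁²/2} = 0.395420
ν = S·φ(d₁)·√T = 101.721841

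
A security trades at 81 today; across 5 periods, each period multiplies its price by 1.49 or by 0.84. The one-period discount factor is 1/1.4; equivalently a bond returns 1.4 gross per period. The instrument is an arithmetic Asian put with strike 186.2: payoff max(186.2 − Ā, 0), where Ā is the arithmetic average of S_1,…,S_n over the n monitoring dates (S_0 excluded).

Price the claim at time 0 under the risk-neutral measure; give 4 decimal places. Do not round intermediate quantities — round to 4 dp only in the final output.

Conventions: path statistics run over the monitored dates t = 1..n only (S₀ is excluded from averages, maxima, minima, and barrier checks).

price = 1.4883

Set p* = 0.8615 (from d < R < u); the path-dependent value is the discounted p*-expectation over all price paths.
Enumerate all 2^5 = 32 price paths (U = up ×1.49, D = down ×0.84); each path with k up-moves has probability p*^k·(1−p*)^(5−k).
DDDDD: Ā=49.4811, payoff=136.7189, prob=0.000051
UDDDD: Ā=87.7700, payoff=98.4300, prob=0.000317
DUDDD: Ā=77.2400, payoff=108.9600, prob=0.000317
UUDDD: Ā=137.0090, payoff=49.1910, prob=0.001970
DDUDD: Ā=68.3948, payoff=117.8052, prob=0.000317
UDUDD: Ā=121.3193, payoff=64.8807, prob=0.001970
DUUDD: Ā=110.7893, payoff=75.4107, prob=0.001970
UUUDD: Ā=196.5192, payoff=0.0000, prob=0.012260
DDDUD: Ā=60.9648, payoff=125.2352, prob=0.000317
UDDUD: Ā=108.1400, payoff=78.0600, prob=0.001970
DUDUD: Ā=97.6100, payoff=88.5900, prob=0.001970
UUDUD: Ā=173.1415, payoff=13.0585, prob=0.012260
DDUUD: Ā=88.7648, payoff=97.4352, prob=0.001970
UDUUD: Ā=157.4518, payoff=28.7482, prob=0.012260
DUUUD: Ā=146.9218, payoff=39.2782, prob=0.012260
UUUUD: Ā=260.6114, payoff=0.0000, prob=0.076283
DDDDU: Ā=54.7237, payoff=131.4763, prob=0.000317
UDDDU: Ā=97.0693, payoff=89.1307, prob=0.001970
DUDDU: Ā=86.5393, payoff=99.6607, prob=0.001970
UUDDU: Ā=153.5043, payoff=32.6957, prob=0.012260
DDUDU: Ā=77.6941, payoff=108.5059, prob=0.001970
UDUDU: Ā=137.8146, payoff=48.3854, prob=0.012260
DUUDU: Ā=127.2846, payoff=58.9154, prob=0.012260
UUUDU: Ā=225.7787, payoff=0.0000, prob=0.076283
DDDUU: Ā=70.2642, payoff=115.9358, prob=0.001970
UDDUU: Ā=124.6353, payoff=61.5647, prob=0.012260
DUDUU: Ā=114.1053, payoff=72.0947, prob=0.012260
UUDUU: Ā=202.4010, payoff=0.0000, prob=0.076283
DDUUU: Ā=105.2601, payoff=80.9399, prob=0.012260
UDUUU: Ā=186.7113, payoff=0.0000, prob=0.076283
DUUUU: Ā=176.1813, payoff=10.0187, prob=0.076283
UUUUU: Ā=312.5121, payoff=0.0000, prob=0.474650
Price = Σ prob·payoff / R^5 = 8.004697 / 5.378240 = 1.4883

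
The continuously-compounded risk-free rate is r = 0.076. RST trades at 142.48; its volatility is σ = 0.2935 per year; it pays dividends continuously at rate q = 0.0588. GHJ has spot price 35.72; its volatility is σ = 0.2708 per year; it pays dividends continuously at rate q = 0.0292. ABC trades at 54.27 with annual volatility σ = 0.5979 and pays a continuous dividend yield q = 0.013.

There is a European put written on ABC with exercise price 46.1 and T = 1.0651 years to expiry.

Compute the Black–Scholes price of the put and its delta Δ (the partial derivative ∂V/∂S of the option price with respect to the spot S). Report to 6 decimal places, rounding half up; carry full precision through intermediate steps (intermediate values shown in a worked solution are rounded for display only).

price = 6.903386
Δ = -0.244312

σ√T = 0.5979·√1.0651 = 0.617055
d₁ = (ln(S/K) + (r−q+σ²/2)T) / (σ√T) = (ln(54.27/46.1) + (0.076−0.013+0.5979²/2)·1.0651) / 0.617055 = (0.163159 + 0.257480) / 0.617055 = 0.681687
d₂ = d₁ − σ√T = 0.681687 − 0.617055 = 0.064632
e^{−rT} = 0.922242
e^{−qT} = 0.986249
N(−d₁) = 0.247718,  N(−d₂) = 0.474233
Put price V = K·e^{−rT}·N(−d₂) − S·e^{−qT}·N(−d₁) = 20.162203 − 13.258817 = 6.903386
Δ = −e^{−qT}·N(−d₁) = -0.244312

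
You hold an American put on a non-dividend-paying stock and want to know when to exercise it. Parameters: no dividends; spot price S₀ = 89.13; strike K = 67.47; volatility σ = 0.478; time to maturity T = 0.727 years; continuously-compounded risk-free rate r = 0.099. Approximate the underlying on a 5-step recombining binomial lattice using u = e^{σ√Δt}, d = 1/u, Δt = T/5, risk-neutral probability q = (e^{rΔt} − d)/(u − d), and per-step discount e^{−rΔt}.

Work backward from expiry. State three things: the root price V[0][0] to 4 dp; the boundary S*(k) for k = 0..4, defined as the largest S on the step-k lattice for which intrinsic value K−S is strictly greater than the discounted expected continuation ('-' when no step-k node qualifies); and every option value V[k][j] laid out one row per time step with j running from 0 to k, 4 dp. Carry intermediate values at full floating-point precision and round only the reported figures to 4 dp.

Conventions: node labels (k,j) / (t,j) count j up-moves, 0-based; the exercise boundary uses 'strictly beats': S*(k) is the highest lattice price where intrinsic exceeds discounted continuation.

Δt=0.14540  u=1.19994  d=0.83338  q=0.49411  discount=0.98571
step 5 (expiry): payoffs max(K−S,0) = 31.6410 15.8818 0.0000 0.0000 0.0000 0.0000
step 4: (k=4,j=0): S=42.9925, K−S=24.4775, hold=23.5133 ⇒ V=24.4775 exercise | (k=4,j=1): S=61.9025, K−S=5.5675, hold=7.9196 ⇒ V=7.9196 continue | (k=4,j=2): S=89.1300, K−S=0.0000, hold=0.0000 ⇒ V=0.0000 continue | (k=4,j=3): S=128.3334, K−S=0.0000, hold=0.0000 ⇒ V=0.0000 continue | (k=4,j=4): S=184.7803, K−S=0.0000, hold=0.0000 ⇒ V=0.0000 continue  boundary S*=42.9925
step 3: (k=3,j=0): S=51.5882, K−S=15.8818, hold=16.0632 ⇒ V=16.0632 continue | (k=3,j=1): S=74.2790, K−S=0.0000, hold=3.9492 ⇒ V=3.9492 continue | (k=3,j=2): S=106.9503, K−S=0.0000, hold=0.0000 ⇒ V=0.0000 continue | (k=3,j=3): S=153.9918, K−S=0.0000, hold=0.0000 ⇒ V=0.0000 continue  boundary S*=-
step 2: (k=2,j=0): S=61.9025, K−S=5.5675, hold=9.9335 ⇒ V=9.9335 continue | (k=2,j=1): S=89.1300, K−S=0.0000, hold=1.9693 ⇒ V=1.9693 continue | (k=2,j=2): S=128.3334, K−S=0.0000, hold=0.0000 ⇒ V=0.0000 continue  boundary S*=-
step 1: (k=1,j=0): S=74.2790, K−S=0.0000, hold=5.9125 ⇒ V=5.9125 continue | (k=1,j=1): S=106.9503, K−S=0.0000, hold=0.9820 ⇒ V=0.9820 continue  boundary S*=-
step 0: (k=0,j=0): S=89.1300, K−S=0.0000, hold=3.4266 ⇒ V=3.4266 continue  boundary S*=-

price = 3.4266
boundary = - - - - 42.9925
tree:
3.4266
5.9125 0.9820
9.9335 1.9693 0.0000
16.0632 3.9492 0.0000 0.0000
24.4775 7.9196 0.0000 0.0000 0.0000
31.6410 15.8818 0.0000 0.0000 0.0000 0.0000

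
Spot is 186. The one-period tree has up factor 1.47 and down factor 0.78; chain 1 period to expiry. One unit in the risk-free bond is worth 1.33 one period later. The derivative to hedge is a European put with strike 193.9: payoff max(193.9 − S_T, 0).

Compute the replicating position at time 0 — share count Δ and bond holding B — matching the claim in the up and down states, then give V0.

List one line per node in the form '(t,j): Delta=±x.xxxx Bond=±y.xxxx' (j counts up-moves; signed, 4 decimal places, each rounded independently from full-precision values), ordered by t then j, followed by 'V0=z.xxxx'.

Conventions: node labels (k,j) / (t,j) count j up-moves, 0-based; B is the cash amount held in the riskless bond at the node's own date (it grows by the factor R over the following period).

(0,0): Delta=-0.3804 Bond=78.2014
V0=7.4477

Since d<R<u, set p* = (R−d)/(u−d) = 0.7971; price each node as the discounted p*-expectation of its children.
Terminal payoffs: V(1,0)=48.8200, V(1,1)=0.0000
Node (0,0) S=186.0000: V=(p*·0.0000+(1−p*)·48.8200)/1.33=7.4477; Δ=(0.0000−48.8200)/(273.4200−145.0800)=-0.3804; B=V−Δ·S=78.2014
Sanity check at the root: Δ(0,0)·S0 + B(0,0) reproduces V0 = 7.4477.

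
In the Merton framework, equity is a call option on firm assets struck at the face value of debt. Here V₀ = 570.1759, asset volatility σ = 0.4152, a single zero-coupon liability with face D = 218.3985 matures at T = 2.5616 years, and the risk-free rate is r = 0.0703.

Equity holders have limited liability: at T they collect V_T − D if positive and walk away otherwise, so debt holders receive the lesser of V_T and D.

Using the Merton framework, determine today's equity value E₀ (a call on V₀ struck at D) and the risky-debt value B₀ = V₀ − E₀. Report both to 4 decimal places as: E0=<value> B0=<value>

Apply the equity-as-call identities (strike 218.3985, horizon 2.5616 years):
d₁ = [ln(V₀/D) + (r + σ²/2)T] / (σ√T)
   = [ln(570.1759/218.3985) + (0.0703 + 0.5·0.4152²)·2.5616] / (0.4152·√2.5616)
   = [0.959624 + 0.400879] / 0.664528 = 2.047323
d₂ = d₁ − σ√T = 2.047323 − 0.664528 = 1.382795
N(d₁) = 0.979687,  N(d₂) = 0.916636,  e^(−rT) = 0.835203
E₀ = V₀·N(d₁) − D·e^(−rT)·N(d₂)
   = 570.1759·0.979687 − 218.3985·0.835203·0.916636 = 391.392875
B₀ = V₀ − E₀ = 570.1759 − 391.392875 = 178.783025

E0=391.3929 B0=178.7830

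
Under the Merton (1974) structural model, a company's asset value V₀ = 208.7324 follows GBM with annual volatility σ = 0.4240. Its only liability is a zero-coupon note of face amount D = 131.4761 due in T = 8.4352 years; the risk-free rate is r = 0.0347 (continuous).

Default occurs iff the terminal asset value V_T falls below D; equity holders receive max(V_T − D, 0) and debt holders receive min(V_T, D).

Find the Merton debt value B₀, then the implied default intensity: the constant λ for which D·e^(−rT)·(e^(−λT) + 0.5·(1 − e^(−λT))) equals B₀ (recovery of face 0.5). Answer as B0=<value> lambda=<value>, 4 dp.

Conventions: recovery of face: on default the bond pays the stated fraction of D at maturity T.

B0=71.8248 lambda=0.0910

With assets at 208.7324 and a single debt payment of 131.4761 at 8.4352 years:
d₁ = [ln(V₀/D) + (r + σ²/2)T] / (σ√T)
   = [ln(208.7324/131.4761) + (0.0347 + 0.5·0.4240²)·8.4352] / (0.4240·√8.4352)
   = [0.462228 + 1.050925] / 1.231441 = 1.228766
d₂ = d₁ − σ√T = 1.228766 − 1.231441 = -0.002675
N(d₁) = 0.890420,  N(d₂) = 0.498933,  e^(−rT) = 0.746245
E₀ = V₀·N(d₁) − D·e^(−rT)·N(d₂)
   = 208.7324·0.890420 − 131.4761·0.746245·0.498933 = 136.907562
B₀ = V₀ − E₀ = 208.7324 − 136.907562 = 71.824838
e^(−λT) = (B₀·e^(rT)/D − 0.5)/(1 − 0.5) = (71.8248·1.340043/131.4761 − 0.5)/0.5 = 0.46411850
λ = −ln(0.46411850)/8.4352 = 0.091001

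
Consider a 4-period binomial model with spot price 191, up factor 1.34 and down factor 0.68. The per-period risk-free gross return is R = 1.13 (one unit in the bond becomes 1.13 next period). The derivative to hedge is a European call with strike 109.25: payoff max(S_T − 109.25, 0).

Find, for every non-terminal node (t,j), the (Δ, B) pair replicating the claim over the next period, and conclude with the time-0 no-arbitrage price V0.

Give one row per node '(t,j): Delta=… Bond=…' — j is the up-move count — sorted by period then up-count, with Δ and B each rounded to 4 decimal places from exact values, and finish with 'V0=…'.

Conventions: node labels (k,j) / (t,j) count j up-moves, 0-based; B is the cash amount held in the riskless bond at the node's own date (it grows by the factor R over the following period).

(0,0): Delta=0.9602 Bond=-57.4269
(1,0): Delta=0.8493 Bond=-50.4830
(1,1): Delta=0.9865 Bond=-71.6167
(2,0): Delta=0.5107 Bond=-27.1411
(2,1): Delta=0.9295 Bond=-71.0014
(2,2): Delta=1.0000 Bond=-85.5588
(3,0): Delta=0.0000 Bond=0.0000
(3,1): Delta=0.6316 Bond=-44.9819
(3,2): Delta=1.0000 Bond=-96.6814
(3,3): Delta=1.0000 Bond=-96.6814
V0=125.9754

No-arbitrage ⇒ martingale measure with p* = (R−d)/(u−d) = 0.6818.
Expiry values: V(4,0)=0.0000, V(4,1)=0.0000, V(4,2)=49.3345, V(4,3)=203.2548, V(4,4)=506.5683
Node (3,0) S=60.0565: V=(p*·0.0000+(1−p*)·0.0000)/1.13=0.0000; Δ=(0.0000−0.0000)/(80.4757−40.8384)=0.0000; B=V−Δ·S=0.0000
Node (3,1) S=118.3467: V=(p*·49.3345+(1−p*)·0.0000)/1.13=29.7674; Δ=(49.3345−0.0000)/(158.5845−80.4757)=0.6316; B=V−Δ·S=-44.9819
Node (3,2) S=233.2125: V=(p*·203.2548+(1−p*)·49.3345)/1.13=136.5311; Δ=(203.2548−49.3345)/(312.5048−158.5845)=1.0000; B=V−Δ·S=-96.6814
Node (3,3) S=459.5659: V=(p*·506.5683+(1−p*)·203.2548)/1.13=362.8844; Δ=(506.5683−203.2548)/(615.8183−312.5048)=1.0000; B=V−Δ·S=-96.6814
Node (2,0) S=88.3184: V=(p*·29.7674+(1−p*)·0.0000)/1.13=17.9610; Δ=(29.7674−0.0000)/(118.3467−60.0565)=0.5107; B=V−Δ·S=-27.1411
Node (2,1) S=174.0392: V=(p*·136.5311+(1−p*)·29.7674)/1.13=90.7618; Δ=(136.5311−29.7674)/(233.2125−118.3467)=0.9295; B=V−Δ·S=-71.0014
Node (2,2) S=342.9596: V=(p*·362.8844+(1−p*)·136.5311)/1.13=257.4008; Δ=(362.8844−136.5311)/(459.5659−233.2125)=1.0000; B=V−Δ·S=-85.5588
Node (1,0) S=129.8800: V=(p*·90.7618+(1−p*)·17.9610)/1.13=59.8212; Δ=(90.7618−17.9610)/(174.0392−88.3184)=0.8493; B=V−Δ·S=-50.4830
Node (1,1) S=255.9400: V=(p*·257.4008+(1−p*)·90.7618)/1.13=180.8667; Δ=(257.4008−90.7618)/(342.9596−174.0392)=0.9865; B=V−Δ·S=-71.6167
Node (0,0) S=191.0000: V=(p*·180.8667+(1−p*)·59.8212)/1.13=125.9754; Δ=(180.8667−59.8212)/(255.9400−129.8800)=0.9602; B=V−Δ·S=-57.4269
Verification: the root portfolio costs Δ(0,0)·S0 + B(0,0) = 125.9754, matching V0.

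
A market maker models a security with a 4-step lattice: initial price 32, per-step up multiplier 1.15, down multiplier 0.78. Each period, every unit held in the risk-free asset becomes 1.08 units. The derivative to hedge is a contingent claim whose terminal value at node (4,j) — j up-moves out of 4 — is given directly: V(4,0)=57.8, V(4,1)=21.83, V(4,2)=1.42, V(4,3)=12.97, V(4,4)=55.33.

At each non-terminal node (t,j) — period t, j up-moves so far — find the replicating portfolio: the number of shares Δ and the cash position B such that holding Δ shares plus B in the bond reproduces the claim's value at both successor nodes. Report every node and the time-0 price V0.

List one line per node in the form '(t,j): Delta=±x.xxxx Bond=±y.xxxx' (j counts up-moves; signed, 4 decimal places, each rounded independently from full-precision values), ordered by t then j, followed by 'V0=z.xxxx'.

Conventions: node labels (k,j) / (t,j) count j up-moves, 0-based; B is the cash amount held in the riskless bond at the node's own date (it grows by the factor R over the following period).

No-arbitrage ⇒ martingale measure with p* = (R−d)/(u−d) = 0.8108.
Terminal payoffs: V(4,0)=57.8000, V(4,1)=21.8300, V(4,2)=1.4200, V(4,3)=12.9700, V(4,4)=55.3300
(3,0): S=15.1857. Δ = (V_up−V_dn)/(S_up−S_dn) = (21.8300−57.8000)/(17.4635−11.8448) = -6.4018. V = [p*·21.8300 + (1−p*)·57.8000]/1.08 = 26.5140. B = V − Δ·S = 123.7302.
(3,1): S=22.3891. Δ = (V_up−V_dn)/(S_up−S_dn) = (1.4200−21.8300)/(25.7475−17.4635) = -2.4638. V = [p*·1.4200 + (1−p*)·21.8300]/1.08 = 4.8901. B = V − Δ·S = 60.0523.
(3,2): S=33.0096. Δ = (V_up−V_dn)/(S_up−S_dn) = (12.9700−1.4200)/(37.9610−25.7475) = 0.9457. V = [p*·12.9700 + (1−p*)·1.4200]/1.08 = 9.9860. B = V − Δ·S = -21.2302.
(3,3): S=48.6680. Δ = (V_up−V_dn)/(S_up−S_dn) = (55.3300−12.9700)/(55.9682−37.9610) = 2.3524. V = [p*·55.3300 + (1−p*)·12.9700]/1.08 = 43.8111. B = V − Δ·S = -70.6754.
(2,0): S=19.4688. Δ = (V_up−V_dn)/(S_up−S_dn) = (4.8901−26.5140)/(22.3891−15.1857) = -3.0019. V = [p*·4.8901 + (1−p*)·26.5140]/1.08 = 8.3159. B = V − Δ·S = 66.7588.
(2,1): S=28.7040. Δ = (V_up−V_dn)/(S_up−S_dn) = (9.9860−4.8901)/(33.0096−22.3891) = 0.4798. V = [p*·9.9860 + (1−p*)·4.8901]/1.08 = 8.3536. B = V − Δ·S = -5.4189.
(2,2): S=42.3200. Δ = (V_up−V_dn)/(S_up−S_dn) = (43.8111−9.9860)/(48.6680−33.0096) = 2.1602. V = [p*·43.8111 + (1−p*)·9.9860]/1.08 = 34.6405. B = V − Δ·S = -56.7786.
(1,0): S=24.9600. Δ = (V_up−V_dn)/(S_up−S_dn) = (8.3536−8.3159)/(28.7040−19.4688) = 0.0041. V = [p*·8.3536 + (1−p*)·8.3159]/1.08 = 7.7282. B = V − Δ·S = 7.6262.
(1,1): S=36.8000. Δ = (V_up−V_dn)/(S_up−S_dn) = (34.6405−8.3536)/(42.3200−28.7040) = 1.9306. V = [p*·34.6405 + (1−p*)·8.3536]/1.08 = 27.4697. B = V − Δ·S = -43.5759.
(0,0): S=32.0000. Δ = (V_up−V_dn)/(S_up−S_dn) = (27.4697−7.7282)/(36.8000−24.9600) = 1.6674. V = [p*·27.4697 + (1−p*)·7.7282]/1.08 = 21.9767. B = V − Δ·S = -31.3787.
As a check, the time-0 holding Δ(0,0)·S0 + B(0,0) comes to 21.9767 — exactly V0.

(0,0): Delta=1.6674 Bond=-31.3787
(1,0): Delta=0.0041 Bond=7.6262
(1,1): Delta=1.9306 Bond=-43.5759
(2,0): Delta=-3.0019 Bond=66.7588
(2,1): Delta=0.4798 Bond=-5.4189
(2,2): Delta=2.1602 Bond=-56.7786
(3,0): Delta=-6.4018 Bond=123.7302
(3,1): Delta=-2.4638 Bond=60.0523
(3,2): Delta=0.9457 Bond=-21.2302
(3,3): Delta=2.3524 Bond=-70.6754
V0=21.9767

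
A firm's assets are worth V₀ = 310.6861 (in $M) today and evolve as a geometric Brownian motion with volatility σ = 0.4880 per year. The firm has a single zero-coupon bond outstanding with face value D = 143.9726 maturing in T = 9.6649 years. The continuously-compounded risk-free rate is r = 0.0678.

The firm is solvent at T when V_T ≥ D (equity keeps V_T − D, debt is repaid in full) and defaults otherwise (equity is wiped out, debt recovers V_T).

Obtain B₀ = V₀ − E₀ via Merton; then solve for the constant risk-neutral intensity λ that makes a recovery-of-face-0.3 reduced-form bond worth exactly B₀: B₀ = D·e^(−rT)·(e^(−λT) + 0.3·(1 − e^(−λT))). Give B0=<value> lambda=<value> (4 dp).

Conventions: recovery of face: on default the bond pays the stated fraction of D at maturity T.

B0=56.6526 lambda=0.0439

Work the structural quantities from V₀ = 310.6861 against face 143.9726:
d₁ = [ln(V₀/D) + (r + σ²/2)T] / (σ√T)
   = [ln(310.6861/143.9726) + (0.0678 + 0.5·0.4880²)·9.6649] / (0.4880·√9.6649)
   = [0.769160 + 1.806099] / 1.517115 = 1.697471
d₂ = d₁ − σ√T = 1.697471 − 1.517115 = 0.180356
N(d₁) = 0.955196,  N(d₂) = 0.571564,  e^(−rT) = 0.519297
E₀ = V₀·N(d₁) − D·e^(−rT)·N(d₂)
   = 310.6861·0.955196 − 143.9726·0.519297·0.571564 = 254.033536
B₀ = V₀ − E₀ = 310.6861 − 254.033536 = 56.652564
e^(−λT) = (B₀·e^(rT)/D − 0.3)/(1 − 0.3) = (56.6526·1.925682/143.9726 − 0.3)/0.7 = 0.65392517
λ = −ln(0.65392517)/9.6649 = 0.043949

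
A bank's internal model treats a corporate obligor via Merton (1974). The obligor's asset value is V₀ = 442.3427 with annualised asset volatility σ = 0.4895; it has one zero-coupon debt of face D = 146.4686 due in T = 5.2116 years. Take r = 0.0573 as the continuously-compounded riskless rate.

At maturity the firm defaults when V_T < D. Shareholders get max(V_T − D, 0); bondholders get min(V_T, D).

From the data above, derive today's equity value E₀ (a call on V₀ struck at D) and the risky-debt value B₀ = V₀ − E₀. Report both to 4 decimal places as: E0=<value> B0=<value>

Apply the equity-as-call identities (strike 146.4686, horizon 5.2116 years):
d₁ = [ln(V₀/D) + (r + σ²/2)T] / (σ√T)
   = [ln(442.3427/146.4686) + (0.0573 + 0.5·0.4895²)·5.2116] / (0.4895·√5.2116)
   = [1.105274 + 0.923001] / 1.117476 = 1.815050
d₂ = d₁ − σ√T = 1.815050 − 1.117476 = 0.697574
N(d₁) = 0.965242,  N(d₂) = 0.757278,  e^(−rT) = 0.741838
E₀ = V₀·N(d₁) − D·e^(−rT)·N(d₂)
   = 442.3427·0.965242 − 146.4686·0.741838·0.757278 = 344.684932
B₀ = V₀ − E₀ = 442.3427 − 344.684932 = 97.657768

E0=344.6849 B0=97.6578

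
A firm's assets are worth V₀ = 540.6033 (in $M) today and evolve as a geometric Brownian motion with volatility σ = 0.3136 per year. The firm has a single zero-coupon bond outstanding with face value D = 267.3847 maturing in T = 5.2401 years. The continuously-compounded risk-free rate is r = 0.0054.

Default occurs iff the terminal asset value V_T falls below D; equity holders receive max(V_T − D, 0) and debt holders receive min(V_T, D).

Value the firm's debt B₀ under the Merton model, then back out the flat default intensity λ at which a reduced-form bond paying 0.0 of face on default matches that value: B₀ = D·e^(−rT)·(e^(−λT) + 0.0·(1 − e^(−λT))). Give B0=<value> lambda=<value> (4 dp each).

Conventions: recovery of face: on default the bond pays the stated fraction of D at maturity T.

B0=239.2173 lambda=0.0158

Equity is a call on the firm's assets struck at D = 267.3847:
d₁ = [ln(V₀/D) + (r + σ²/2)T] / (σ√T)
   = [ln(540.6033/267.3847) + (0.0054 + 0.5·0.3136²)·5.2401] / (0.3136·√5.2401)
   = [0.703997 + 0.285965] / 0.717870 = 1.379027
d₂ = d₁ − σ√T = 1.379027 − 0.717870 = 0.661157
N(d₁) = 0.916057,  N(d₂) = 0.745744,  e^(−rT) = 0.972100
E₀ = V₀·N(d₁) − D·e^(−rT)·N(d₂)
   = 540.6033·0.916057 − 267.3847·0.972100·0.745744 = 301.386006
B₀ = V₀ − E₀ = 540.6033 − 301.386006 = 239.217294
e^(−λT) = (B₀·e^(rT)/D − 0)/(1 − 0) = (239.2173·1.028701/267.3847 − 0)/1 = 0.92033314
λ = −ln(0.92033314)/5.2401 = 0.015843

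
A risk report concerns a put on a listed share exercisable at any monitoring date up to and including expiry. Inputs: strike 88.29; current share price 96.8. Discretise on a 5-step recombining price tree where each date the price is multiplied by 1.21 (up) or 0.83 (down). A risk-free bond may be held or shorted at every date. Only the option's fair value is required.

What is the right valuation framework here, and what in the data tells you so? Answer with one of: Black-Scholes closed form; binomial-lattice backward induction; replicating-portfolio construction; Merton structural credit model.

Key observation: with exercise allowed before expiry on a discrete up/down model (5 steps from spot 96.8), the strike-88.29 put's value must be rolled back through the tree testing early exercise at each node.

framework: binomial-lattice backward induction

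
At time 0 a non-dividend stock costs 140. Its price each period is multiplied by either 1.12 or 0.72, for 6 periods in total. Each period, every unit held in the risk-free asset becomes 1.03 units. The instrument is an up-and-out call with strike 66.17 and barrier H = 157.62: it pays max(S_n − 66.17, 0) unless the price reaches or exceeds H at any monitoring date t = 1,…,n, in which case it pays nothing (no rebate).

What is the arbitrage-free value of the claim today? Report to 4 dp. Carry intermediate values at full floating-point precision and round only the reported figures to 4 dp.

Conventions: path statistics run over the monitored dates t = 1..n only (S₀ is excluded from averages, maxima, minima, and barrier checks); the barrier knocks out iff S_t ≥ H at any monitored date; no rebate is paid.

price = 5.6570

Set p* = 0.7750 (from d < R < u); the path-dependent value is the discounted p*-expectation over all price paths.
Enumerate all 2^6 = 64 price paths (U = up ×1.12, D = down ×0.72); each path with k up-moves has probability p*^k·(1−p*)^(6−k).
DDDDDD: M=100.8000, payoff=0.0000, prob=0.000130
UDDDDD: M=156.8000, payoff=0.0000, prob=0.000447
DUDDDD: M=112.8960, payoff=0.0000, prob=0.000447
UUDDDD: M=175.6160, payoff=0.0000, prob=0.001539
DDUDDD: M=100.8000, payoff=0.0000, prob=0.000447
UDUDDD: M=156.8000, payoff=0.0000, prob=0.001539
DUUDDD: M=126.4435, payoff=0.0000, prob=0.001539
UUUDDD: M=196.6899, payoff=0.0000, prob=0.005302
DDDUDD: M=100.8000, payoff=0.0000, prob=0.000447
UDDUDD: M=156.8000, payoff=0.0000, prob=0.001539
DUDUDD: M=112.8960, payoff=0.0000, prob=0.001539
UUDUDD: M=175.6160, payoff=0.0000, prob=0.005302
DDUUDD: M=100.8000, payoff=0.0000, prob=0.001539
UDUUDD: M=156.8000, payoff=7.2441, prob=0.005302
DUUUDD: M=141.6167, payoff=7.2441, prob=0.005302
UUUUDD: M=220.2927, payoff=0.0000, prob=0.018263
DDDDUD: M=100.8000, payoff=0.0000, prob=0.000447
UDDDUD: M=156.8000, payoff=0.0000, prob=0.001539
DUDDUD: M=112.8960, payoff=0.0000, prob=0.001539
UUDDUD: M=175.6160, payoff=0.0000, prob=0.005302
DDUDUD: M=100.8000, payoff=0.0000, prob=0.001539
UDUDUD: M=156.8000, payoff=7.2441, prob=0.005302
DUUDUD: M=126.4435, payoff=7.2441, prob=0.005302
UUUDUD: M=196.6899, payoff=0.0000, prob=0.018263
DDDUUD: M=100.8000, payoff=0.0000, prob=0.001539
UDDUUD: M=156.8000, payoff=7.2441, prob=0.005302
DUDUUD: M=112.8960, payoff=7.2441, prob=0.005302
UUDUUD: M=175.6160, payoff=0.0000, prob=0.018263
DDUUUD: M=101.9641, payoff=7.2441, prob=0.005302
UDUUUD: M=158.6108, payoff=0.0000, prob=0.018263
DUUUUD: M=158.6108, payoff=0.0000, prob=0.018263
UUUUUD: M=246.7278, payoff=0.0000, prob=0.062906
DDDDDU: M=100.8000, payoff=0.0000, prob=0.000447
UDDDDU: M=156.8000, payoff=0.0000, prob=0.001539
DUDDDU: M=112.8960, payoff=0.0000, prob=0.001539
UUDDDU: M=175.6160, payoff=0.0000, prob=0.005302
DDUDDU: M=100.8000, payoff=0.0000, prob=0.001539
UDUDDU: M=156.8000, payoff=7.2441, prob=0.005302
DUUDDU: M=126.4435, payoff=7.2441, prob=0.005302
UUUDDU: M=196.6899, payoff=0.0000, prob=0.018263
DDDUDU: M=100.8000, payoff=0.0000, prob=0.001539
UDDUDU: M=156.8000, payoff=7.2441, prob=0.005302
DUDUDU: M=112.8960, payoff=7.2441, prob=0.005302
UUDUDU: M=175.6160, payoff=0.0000, prob=0.018263
DDUUDU: M=100.8000, payoff=7.2441, prob=0.005302
UDUUDU: M=156.8000, payoff=48.0297, prob=0.018263
DUUUDU: M=141.6167, payoff=48.0297, prob=0.018263
UUUUDU: M=220.2927, payoff=0.0000, prob=0.062906
DDDDUU: M=100.8000, payoff=0.0000, prob=0.001539
UDDDUU: M=156.8000, payoff=7.2441, prob=0.005302
DUDDUU: M=112.8960, payoff=7.2441, prob=0.005302
UUDDUU: M=175.6160, payoff=0.0000, prob=0.018263
DDUDUU: M=100.8000, payoff=7.2441, prob=0.005302
UDUDUU: M=156.8000, payoff=48.0297, prob=0.018263
DUUDUU: M=126.4435, payoff=48.0297, prob=0.018263
UUUDUU: M=196.6899, payoff=0.0000, prob=0.062906
DDDUUU: M=100.8000, payoff=7.2441, prob=0.005302
UDDUUU: M=156.8000, payoff=48.0297, prob=0.018263
DUDUUU: M=114.1997, payoff=48.0297, prob=0.018263
UUDUUU: M=177.6440, payoff=0.0000, prob=0.062906
DDUUUU: M=114.1997, payoff=48.0297, prob=0.018263
UDUUUU: M=177.6440, payoff=0.0000, prob=0.062906
DUUUUU: M=177.6440, payoff=0.0000, prob=0.062906
UUUUUU: M=276.3352, payoff=0.0000, prob=0.216676
Price = Σ prob·payoff / R^6 = 6.754718 / 1.194052 = 5.6570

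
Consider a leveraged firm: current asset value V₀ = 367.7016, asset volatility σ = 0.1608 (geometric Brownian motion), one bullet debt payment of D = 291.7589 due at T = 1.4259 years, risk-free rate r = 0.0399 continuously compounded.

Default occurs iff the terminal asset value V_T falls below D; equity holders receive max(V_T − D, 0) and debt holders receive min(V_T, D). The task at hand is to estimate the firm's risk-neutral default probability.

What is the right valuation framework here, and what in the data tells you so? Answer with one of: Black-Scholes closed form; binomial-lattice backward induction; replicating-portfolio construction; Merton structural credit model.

framework: Merton structural credit model

Key observation: the data describe a firm's assets (V₀ = 367.7016, GBM) and a single zero-coupon debt of face 291.7589, so credit quantities follow from equity-as-call in the structural model.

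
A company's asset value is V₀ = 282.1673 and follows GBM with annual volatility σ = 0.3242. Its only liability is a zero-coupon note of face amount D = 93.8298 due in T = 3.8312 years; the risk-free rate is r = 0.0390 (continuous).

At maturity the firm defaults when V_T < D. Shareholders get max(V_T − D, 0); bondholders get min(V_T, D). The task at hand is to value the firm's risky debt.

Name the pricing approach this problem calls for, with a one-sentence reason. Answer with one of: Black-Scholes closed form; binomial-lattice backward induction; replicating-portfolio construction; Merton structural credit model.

Key observation: the question is about default risk generated by asset-value dynamics against a debt face of 93.8298 — the structural framework prices exactly that.

framework: Merton structural credit model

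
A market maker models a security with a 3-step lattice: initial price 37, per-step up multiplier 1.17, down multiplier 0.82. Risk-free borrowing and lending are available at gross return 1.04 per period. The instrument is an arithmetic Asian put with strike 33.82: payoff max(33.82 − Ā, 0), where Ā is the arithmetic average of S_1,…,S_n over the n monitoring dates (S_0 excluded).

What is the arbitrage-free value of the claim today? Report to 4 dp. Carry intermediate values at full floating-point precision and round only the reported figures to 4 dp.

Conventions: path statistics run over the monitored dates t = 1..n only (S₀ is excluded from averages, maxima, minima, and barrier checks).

price = 1.0000

Under the martingale measure an up-move has probability p* = 0.6286; value the claim as the probability-weighted average of per-path payoffs, discounted 3 periods at R = 1.04.
Enumerate all 2^3 = 8 price paths (U = up ×1.17, D = down ×0.82); each path with k up-moves has probability p*^k·(1−p*)^(3−k).
DDD: Ā=25.2065, payoff=8.6135, prob=0.051242
UDD: Ā=35.9653, payoff=0.0000, prob=0.086717
DUD: Ā=31.6487, payoff=2.1713, prob=0.086717
UUD: Ā=45.1572, payoff=0.0000, prob=0.146752
DDU: Ā=28.1090, payoff=5.7110, prob=0.086717
UDU: Ā=40.1067, payoff=0.0000, prob=0.146752
DUU: Ā=35.7901, payoff=0.0000, prob=0.146752
UUU: Ā=51.0663, payoff=0.0000, prob=0.248350
Price = Σ prob·payoff / R^3 = 1.124908 / 1.124864 = 1.0000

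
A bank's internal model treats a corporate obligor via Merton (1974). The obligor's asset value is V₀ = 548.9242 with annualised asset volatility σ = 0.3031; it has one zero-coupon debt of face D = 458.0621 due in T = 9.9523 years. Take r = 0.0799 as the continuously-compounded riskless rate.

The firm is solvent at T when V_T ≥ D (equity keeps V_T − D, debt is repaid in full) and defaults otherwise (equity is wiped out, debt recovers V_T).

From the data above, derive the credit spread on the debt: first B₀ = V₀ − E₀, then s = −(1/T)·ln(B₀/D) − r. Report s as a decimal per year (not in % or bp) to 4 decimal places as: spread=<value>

spread=0.0124

Equity is a call on the firm's assets struck at D = 458.0621:
d₁ = [ln(V₀/D) + (r + σ²/2)T] / (σ√T)
   = [ln(548.9242/458.0621) + (0.0799 + 0.5·0.3031²)·9.9523] / (0.3031·√9.9523)
   = [0.180956 + 1.252346] / 0.956198 = 1.498959
d₂ = d₁ − σ√T = 1.498959 − 0.956198 = 0.542762
N(d₁) = 0.933058,  N(d₂) = 0.706353,  e^(−rT) = 0.451496
E₀ = V₀·N(d₁) − D·e^(−rT)·N(d₂)
   = 548.9242·0.933058 − 458.0621·0.451496·0.706353 = 366.094927
B₀ = V₀ − E₀ = 548.9242 − 366.094927 = 182.829273
spread = −(1/T)·ln(B₀/D) − r = −(1/9.9523)·ln(182.829273/458.0621) − 0.0799 = 0.01238540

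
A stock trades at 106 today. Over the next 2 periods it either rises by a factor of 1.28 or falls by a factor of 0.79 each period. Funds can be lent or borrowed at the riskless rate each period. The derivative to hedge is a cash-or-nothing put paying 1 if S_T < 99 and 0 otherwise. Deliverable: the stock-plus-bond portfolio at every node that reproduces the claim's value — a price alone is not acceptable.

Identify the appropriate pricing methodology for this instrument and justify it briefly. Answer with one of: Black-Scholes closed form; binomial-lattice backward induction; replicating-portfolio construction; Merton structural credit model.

framework: replicating-portfolio construction

Key observation: since the answer must list Δ and B at each node of the 1.28/0.79 lattice on 106, the replicating-portfolio method — solving the two-state system at every node — is the one that applies.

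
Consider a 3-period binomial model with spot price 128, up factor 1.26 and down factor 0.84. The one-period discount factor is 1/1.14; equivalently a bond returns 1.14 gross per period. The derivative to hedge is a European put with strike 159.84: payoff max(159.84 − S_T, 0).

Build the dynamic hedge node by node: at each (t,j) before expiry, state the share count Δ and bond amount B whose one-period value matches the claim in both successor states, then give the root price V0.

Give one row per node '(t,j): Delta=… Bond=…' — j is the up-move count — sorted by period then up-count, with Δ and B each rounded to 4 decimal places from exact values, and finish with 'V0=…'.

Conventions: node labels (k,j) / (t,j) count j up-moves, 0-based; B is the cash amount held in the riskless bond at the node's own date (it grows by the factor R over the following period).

(0,0): Delta=-0.3133 Bond=46.8597
(1,0): Delta=-0.8493 Bond=111.0553
(1,1): Delta=-0.1703 Bond=30.3659
(2,0): Delta=-1.0000 Bond=140.2105
(2,1): Delta=-0.8092 Bond=121.1601
(2,2): Delta=0.0000 Bond=0.0000
V0=6.7581

Arbitrage-free pricing uses the up-move probability p* = (R−d)/(u−d) = 0.7143, discounting each step at R = 1.14.
At maturity the claim pays: V(3,0)=83.9739, V(3,1)=46.0408, V(3,2)=0.0000, V(3,3)=0.0000
(2,0): S=90.3168. Δ = (V_up−V_dn)/(S_up−S_dn) = (46.0408−83.9739)/(113.7992−75.8661) = -1.0000. V = [p*·46.0408 + (1−p*)·83.9739]/1.14 = 49.8937. B = V − Δ·S = 140.2105.
(2,1): S=135.4752. Δ = (V_up−V_dn)/(S_up−S_dn) = (0.0000−46.0408)/(170.6988−113.7992) = -0.8092. V = [p*·0.0000 + (1−p*)·46.0408]/1.14 = 11.5391. B = V − Δ·S = 121.1601.
(2,2): S=203.2128. Δ = (V_up−V_dn)/(S_up−S_dn) = (0.0000−0.0000)/(256.0481−170.6988) = 0.0000. V = [p*·0.0000 + (1−p*)·0.0000]/1.14 = 0.0000. B = V − Δ·S = 0.0000.
(1,0): S=107.5200. Δ = (V_up−V_dn)/(S_up−S_dn) = (11.5391−49.8937)/(135.4752−90.3168) = -0.8493. V = [p*·11.5391 + (1−p*)·49.8937]/1.14 = 19.7347. B = V − Δ·S = 111.0553.
(1,1): S=161.2800. Δ = (V_up−V_dn)/(S_up−S_dn) = (0.0000−11.5391)/(203.2128−135.4752) = -0.1703. V = [p*·0.0000 + (1−p*)·11.5391]/1.14 = 2.8920. B = V − Δ·S = 30.3659.
(0,0): S=128.0000. Δ = (V_up−V_dn)/(S_up−S_dn) = (2.8920−19.7347)/(161.2800−107.5200) = -0.3133. V = [p*·2.8920 + (1−p*)·19.7347]/1.14 = 6.7581. B = V − Δ·S = 46.8597.
Sanity check at the root: Δ(0,0)·S0 + B(0,0) reproduces V0 = 6.7581.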